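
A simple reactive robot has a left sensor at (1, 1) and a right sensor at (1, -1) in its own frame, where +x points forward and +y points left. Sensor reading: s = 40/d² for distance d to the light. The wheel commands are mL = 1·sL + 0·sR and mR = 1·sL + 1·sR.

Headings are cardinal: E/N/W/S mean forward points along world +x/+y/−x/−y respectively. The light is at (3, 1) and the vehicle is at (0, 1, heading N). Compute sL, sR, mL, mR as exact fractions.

40/17 8 40/17 176/17

left sensor world pos  = (-1, 2); dL² = 17
right sensor world pos = (1, 2); dR² = 5
sL = 40/17 = 40/17
sR = 40/5 = 8
mL = 1·sL + 0·sR = 40/17
mR = 1·sL + 1·sR = 176/17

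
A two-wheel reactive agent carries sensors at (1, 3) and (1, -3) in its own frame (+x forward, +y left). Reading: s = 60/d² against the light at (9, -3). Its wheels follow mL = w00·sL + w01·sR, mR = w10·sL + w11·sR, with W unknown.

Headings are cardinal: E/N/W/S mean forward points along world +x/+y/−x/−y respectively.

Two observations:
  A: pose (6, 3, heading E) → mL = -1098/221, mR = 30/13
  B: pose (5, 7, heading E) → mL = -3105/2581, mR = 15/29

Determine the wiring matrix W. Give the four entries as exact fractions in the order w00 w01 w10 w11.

obs A: pose=(6,3,E) → sL=12/17, sR=60/13, mL=-1098/221, mR=30/13
obs B: pose=(5,7,E) → sL=30/89, sR=30/29, mL=-3105/2581, mR=15/29
sensor matrix S = [[12/17, 60/13], [30/89, 30/29]]; det S = -470880/570401
solve [mL_A; mL_B] = S·[w00; w01] and [mR_A; mR_B] = S·[w10; w11]:
  w00 = -1/2, w01 = -1, w10 = 0, w11 = 1/2

-1/2 -1 0 1/2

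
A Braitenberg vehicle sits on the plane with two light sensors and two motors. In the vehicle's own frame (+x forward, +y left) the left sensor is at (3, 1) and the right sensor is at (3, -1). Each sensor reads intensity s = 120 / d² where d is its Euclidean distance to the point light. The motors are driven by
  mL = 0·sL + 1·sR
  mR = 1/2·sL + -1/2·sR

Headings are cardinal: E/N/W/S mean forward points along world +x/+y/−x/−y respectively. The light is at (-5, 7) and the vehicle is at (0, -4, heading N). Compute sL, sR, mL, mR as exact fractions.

3/2 6/5 6/5 3/20

left sensor world pos  = (-1, -1); dL² = 80
right sensor world pos = (1, -1); dR² = 100
sL = 120/80 = 3/2
sR = 120/100 = 6/5
mL = 0·sL + 1·sR = 6/5
mR = 1/2·sL + -1/2·sR = 3/20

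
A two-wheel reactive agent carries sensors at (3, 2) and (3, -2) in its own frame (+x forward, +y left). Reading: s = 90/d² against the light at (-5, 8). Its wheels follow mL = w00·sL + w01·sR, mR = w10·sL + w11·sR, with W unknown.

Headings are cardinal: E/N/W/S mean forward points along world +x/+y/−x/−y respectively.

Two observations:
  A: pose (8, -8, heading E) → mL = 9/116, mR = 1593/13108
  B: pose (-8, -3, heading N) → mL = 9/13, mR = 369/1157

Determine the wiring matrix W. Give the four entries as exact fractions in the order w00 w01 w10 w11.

0 1/2 1 -1/2

obs A: pose=(8,-8,E) → sL=45/226, sR=9/58, mL=9/116, mR=1593/13108
obs B: pose=(-8,-3,N) → sL=90/89, sR=18/13, mL=9/13, mR=369/1157
sensor matrix S = [[45/226, 9/58], [90/89, 18/13]]; det S = 450360/3791489
solve [mL_A; mL_B] = S·[w00; w01] and [mR_A; mR_B] = S·[w10; w11]:
  w00 = 0, w01 = 1/2, w10 = 1, w11 = -1/2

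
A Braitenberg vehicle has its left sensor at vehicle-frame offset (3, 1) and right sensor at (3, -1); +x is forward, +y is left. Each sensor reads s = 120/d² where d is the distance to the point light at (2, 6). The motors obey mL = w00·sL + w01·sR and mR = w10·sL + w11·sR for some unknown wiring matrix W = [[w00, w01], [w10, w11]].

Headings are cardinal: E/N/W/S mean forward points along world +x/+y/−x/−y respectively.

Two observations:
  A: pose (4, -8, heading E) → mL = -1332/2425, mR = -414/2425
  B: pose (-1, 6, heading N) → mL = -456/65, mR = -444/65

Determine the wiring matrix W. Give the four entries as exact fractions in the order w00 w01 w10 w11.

-1/2 -1/2 1/2 -1

obs A: pose=(4,-8,E) → sL=60/97, sR=12/25, mL=-1332/2425, mR=-414/2425
obs B: pose=(-1,6,N) → sL=24/5, sR=120/13, mL=-456/65, mR=-444/65
sensor matrix S = [[60/97, 12/25], [24/5, 120/13]]; det S = 536832/157625
solve [mL_A; mL_B] = S·[w00; w01] and [mR_A; mR_B] = S·[w10; w11]:
  w00 = -1/2, w01 = -1/2, w10 = 1/2, w11 = -1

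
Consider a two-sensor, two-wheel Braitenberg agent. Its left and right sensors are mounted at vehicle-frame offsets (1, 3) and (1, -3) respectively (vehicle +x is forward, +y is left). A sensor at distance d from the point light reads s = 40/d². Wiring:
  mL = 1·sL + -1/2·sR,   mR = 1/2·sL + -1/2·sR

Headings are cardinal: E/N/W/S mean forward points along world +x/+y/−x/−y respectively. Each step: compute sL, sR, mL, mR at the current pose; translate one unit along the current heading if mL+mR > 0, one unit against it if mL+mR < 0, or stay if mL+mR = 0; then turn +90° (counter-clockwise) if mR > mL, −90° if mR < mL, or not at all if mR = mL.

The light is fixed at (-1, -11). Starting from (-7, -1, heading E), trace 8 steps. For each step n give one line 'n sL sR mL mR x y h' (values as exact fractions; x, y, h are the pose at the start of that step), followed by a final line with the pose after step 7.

0 20/97 20/37 -230/3589 -600/3589 -7 -1 E
1 40/97 40/181 5300/17557 1680/17557 -8 -1 S
2 2/5 5/26 79/260 27/260 -8 -2 W
3 40/221 8/25 116/5525 -384/5525 -9 -2 N
4 4/17 20/37 -22/629 -96/629 -9 -3 E
5 8/17 40/193 1204/3281 432/3281 -10 -3 S
6 10/29 1/5 71/290 21/290 -10 -4 W
7 40/233 40/113 -140/26329 -2400/26329 -11 -4 N
final -11 -5 E

n=0: pose=(-7,-1,E); sL=20/97, sR=20/37; mL=-230/3589, mR=-600/3589; mL+mR=-830/3589 → advance -1; mR−mL=-10/97 → turn -1·90°
n=1: pose=(-8,-1,S); sL=40/97, sR=40/181; mL=5300/17557, mR=1680/17557; mL+mR=6980/17557 → advance +1; mR−mL=-20/97 → turn -1·90°
n=2: pose=(-8,-2,W); sL=2/5, sR=5/26; mL=79/260, mR=27/260; mL+mR=53/130 → advance +1; mR−mL=-1/5 → turn -1·90°
n=3: pose=(-9,-2,N); sL=40/221, sR=8/25; mL=116/5525, mR=-384/5525; mL+mR=-268/5525 → advance -1; mR−mL=-20/221 → turn -1·90°
n=4: pose=(-9,-3,E); sL=4/17, sR=20/37; mL=-22/629, mR=-96/629; mL+mR=-118/629 → advance -1; mR−mL=-2/17 → turn -1·90°
n=5: pose=(-10,-3,S); sL=8/17, sR=40/193; mL=1204/3281, mR=432/3281; mL+mR=1636/3281 → advance +1; mR−mL=-4/17 → turn -1·90°
n=6: pose=(-10,-4,W); sL=10/29, sR=1/5; mL=71/290, mR=21/290; mL+mR=46/145 → advance +1; mR−mL=-5/29 → turn -1·90°
n=7: pose=(-11,-4,N); sL=40/233, sR=40/113; mL=-140/26329, mR=-2400/26329; mL+mR=-2540/26329 → advance -1; mR−mL=-20/233 → turn -1·90°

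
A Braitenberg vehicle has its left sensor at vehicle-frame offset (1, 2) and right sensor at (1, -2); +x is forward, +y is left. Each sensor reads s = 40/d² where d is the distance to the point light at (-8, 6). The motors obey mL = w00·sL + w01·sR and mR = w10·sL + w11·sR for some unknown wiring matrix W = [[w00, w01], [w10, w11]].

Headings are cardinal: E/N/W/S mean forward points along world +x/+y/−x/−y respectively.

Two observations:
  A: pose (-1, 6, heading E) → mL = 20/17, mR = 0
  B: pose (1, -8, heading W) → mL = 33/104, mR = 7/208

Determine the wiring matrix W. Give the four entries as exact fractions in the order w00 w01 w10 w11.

1 1 -1/2 1/2

obs A: pose=(-1,6,E) → sL=10/17, sR=10/17, mL=20/17, mR=0
obs B: pose=(1,-8,W) → sL=1/8, sR=5/26, mL=33/104, mR=7/208
sensor matrix S = [[10/17, 10/17], [1/8, 5/26]]; det S = 35/884
solve [mL_A; mL_B] = S·[w00; w01] and [mR_A; mR_B] = S·[w10; w11]:
  w00 = 1, w01 = 1, w10 = -1/2, w11 = 1/2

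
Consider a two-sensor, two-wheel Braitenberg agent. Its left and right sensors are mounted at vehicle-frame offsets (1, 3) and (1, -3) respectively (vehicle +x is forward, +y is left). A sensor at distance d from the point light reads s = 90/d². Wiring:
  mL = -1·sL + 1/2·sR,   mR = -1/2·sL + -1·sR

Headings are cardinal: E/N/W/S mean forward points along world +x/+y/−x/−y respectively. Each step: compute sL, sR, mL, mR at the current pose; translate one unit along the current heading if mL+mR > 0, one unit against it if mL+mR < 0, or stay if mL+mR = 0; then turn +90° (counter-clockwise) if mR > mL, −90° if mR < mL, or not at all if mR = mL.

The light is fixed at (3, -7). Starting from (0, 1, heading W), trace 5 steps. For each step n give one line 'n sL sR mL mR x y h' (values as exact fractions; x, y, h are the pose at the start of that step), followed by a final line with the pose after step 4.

n=0: pose=(0,1,W); sL=90/41, sR=90/137; mL=-10485/5617, mR=-9855/5617; mL+mR=-20340/5617 → advance -1; mR−mL=630/5617 → turn +1·90°
n=1: pose=(1,1,S); sL=9/5, sR=45/37; mL=-441/370, mR=-783/370; mL+mR=-612/185 → advance -1; mR−mL=-171/185 → turn -1·90°
n=2: pose=(1,2,W); sL=2, sR=10/17; mL=-29/17, mR=-27/17; mL+mR=-56/17 → advance -1; mR−mL=2/17 → turn +1·90°
n=3: pose=(2,2,S); sL=45/34, sR=9/8; mL=-207/272, mR=-243/136; mL+mR=-693/272 → advance -1; mR−mL=-279/272 → turn -1·90°
n=4: pose=(2,3,W); sL=90/53, sR=90/173; mL=-13185/9169, mR=-12555/9169; mL+mR=-25740/9169 → advance -1; mR−mL=630/9169 → turn +1·90°

0 90/41 90/137 -10485/5617 -9855/5617 0 1 W
1 9/5 45/37 -441/370 -783/370 1 1 S
2 2 10/17 -29/17 -27/17 1 2 W
3 45/34 9/8 -207/272 -243/136 2 2 S
4 90/53 90/173 -13185/9169 -12555/9169 2 3 W
final 3 3 S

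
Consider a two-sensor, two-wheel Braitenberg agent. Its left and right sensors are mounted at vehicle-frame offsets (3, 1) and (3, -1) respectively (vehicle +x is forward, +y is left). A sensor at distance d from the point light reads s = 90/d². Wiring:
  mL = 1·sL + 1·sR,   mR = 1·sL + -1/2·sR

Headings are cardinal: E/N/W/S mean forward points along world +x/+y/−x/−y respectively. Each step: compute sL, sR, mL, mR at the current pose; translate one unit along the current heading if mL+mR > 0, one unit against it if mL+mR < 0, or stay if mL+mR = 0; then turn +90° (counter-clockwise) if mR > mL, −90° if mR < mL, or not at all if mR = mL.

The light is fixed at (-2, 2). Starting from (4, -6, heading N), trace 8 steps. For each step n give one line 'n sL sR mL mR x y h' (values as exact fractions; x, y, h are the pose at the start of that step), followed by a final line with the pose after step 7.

0 9/5 45/37 558/185 441/370 4 -6 N
1 10/13 18/29 524/377 173/377 4 -5 E
2 45/82 45/68 3375/2788 1215/5576 5 -5 S
3 90/97 18/13 2916/1261 297/1261 5 -6 W
4 9/5 45/37 558/185 441/370 4 -6 N
5 10/13 18/29 524/377 173/377 4 -5 E
6 45/82 45/68 3375/2788 1215/5576 5 -5 S
7 90/97 18/13 2916/1261 297/1261 5 -6 W
final 4 -6 N

n=0: pose=(4,-6,N); sL=9/5, sR=45/37; mL=558/185, mR=441/370; mL+mR=1557/370 → advance +1; mR−mL=-135/74 → turn -1·90°
n=1: pose=(4,-5,E); sL=10/13, sR=18/29; mL=524/377, mR=173/377; mL+mR=697/377 → advance +1; mR−mL=-27/29 → turn -1·90°
n=2: pose=(5,-5,S); sL=45/82, sR=45/68; mL=3375/2788, mR=1215/5576; mL+mR=7965/5576 → advance +1; mR−mL=-135/136 → turn -1·90°
n=3: pose=(5,-6,W); sL=90/97, sR=18/13; mL=2916/1261, mR=297/1261; mL+mR=3213/1261 → advance +1; mR−mL=-27/13 → turn -1·90°
n=4: pose=(4,-6,N); sL=9/5, sR=45/37; mL=558/185, mR=441/370; mL+mR=1557/370 → advance +1; mR−mL=-135/74 → turn -1·90°
n=5: pose=(4,-5,E); sL=10/13, sR=18/29; mL=524/377, mR=173/377; mL+mR=697/377 → advance +1; mR−mL=-27/29 → turn -1·90°
n=6: pose=(5,-5,S); sL=45/82, sR=45/68; mL=3375/2788, mR=1215/5576; mL+mR=7965/5576 → advance +1; mR−mL=-135/136 → turn -1·90°
n=7: pose=(5,-6,W); sL=90/97, sR=18/13; mL=2916/1261, mR=297/1261; mL+mR=3213/1261 → advance +1; mR−mL=-27/13 → turn -1·90°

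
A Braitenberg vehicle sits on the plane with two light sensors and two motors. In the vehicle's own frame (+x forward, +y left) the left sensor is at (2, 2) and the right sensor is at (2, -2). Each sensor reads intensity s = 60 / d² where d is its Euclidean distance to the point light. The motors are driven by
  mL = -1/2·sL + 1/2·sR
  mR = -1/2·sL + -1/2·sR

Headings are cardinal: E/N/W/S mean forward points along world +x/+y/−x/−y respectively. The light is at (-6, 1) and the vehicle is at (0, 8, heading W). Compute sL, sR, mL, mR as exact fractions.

60/41 60/97 -1680/3977 -4140/3977

left sensor world pos  = (-2, 6); dL² = 41
right sensor world pos = (-2, 10); dR² = 97
sL = 60/41 = 60/41
sR = 60/97 = 60/97
mL = -1/2·sL + 1/2·sR = -1680/3977
mR = -1/2·sL + -1/2·sR = -4140/3977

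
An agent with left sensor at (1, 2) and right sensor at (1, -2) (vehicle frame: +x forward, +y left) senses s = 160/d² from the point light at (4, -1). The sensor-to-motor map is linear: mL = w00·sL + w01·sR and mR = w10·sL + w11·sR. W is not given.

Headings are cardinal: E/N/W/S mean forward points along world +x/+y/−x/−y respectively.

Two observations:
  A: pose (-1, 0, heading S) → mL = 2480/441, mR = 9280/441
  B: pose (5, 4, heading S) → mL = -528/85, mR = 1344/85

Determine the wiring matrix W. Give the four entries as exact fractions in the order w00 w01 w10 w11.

1/2 -1 1 1

obs A: pose=(-1,0,S) → sL=160/9, sR=160/49, mL=2480/441, mR=9280/441
obs B: pose=(5,4,S) → sL=32/5, sR=160/17, mL=-528/85, mR=1344/85
sensor matrix S = [[160/9, 160/49], [32/5, 160/17]]; det S = 1097728/7497
solve [mL_A; mL_B] = S·[w00; w01] and [mR_A; mR_B] = S·[w10; w11]:
  w00 = 1/2, w01 = -1, w10 = 1, w11 = 1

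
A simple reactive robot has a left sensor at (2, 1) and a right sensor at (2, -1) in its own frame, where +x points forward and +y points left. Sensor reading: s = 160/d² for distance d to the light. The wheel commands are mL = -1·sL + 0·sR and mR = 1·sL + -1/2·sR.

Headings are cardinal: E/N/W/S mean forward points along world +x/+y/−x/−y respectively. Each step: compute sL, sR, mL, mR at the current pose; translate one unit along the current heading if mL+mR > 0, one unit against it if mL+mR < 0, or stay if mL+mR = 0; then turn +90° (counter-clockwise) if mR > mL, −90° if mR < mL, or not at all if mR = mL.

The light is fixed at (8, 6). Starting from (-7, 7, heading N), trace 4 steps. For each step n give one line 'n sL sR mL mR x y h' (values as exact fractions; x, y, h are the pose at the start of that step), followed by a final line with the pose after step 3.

0 32/53 32/41 -32/53 464/2173 -7 7 N
1 16/29 16/29 -16/29 8/29 -7 6 W
2 160/173 160/229 -160/173 22800/39617 -6 6 S
3 40/37 10/9 -40/37 175/333 -6 7 E
final -7 7 N

n=0: pose=(-7,7,N); sL=32/53, sR=32/41; mL=-32/53, mR=464/2173; mL+mR=-16/41 → advance -1; mR−mL=1776/2173 → turn +1·90°
n=1: pose=(-7,6,W); sL=16/29, sR=16/29; mL=-16/29, mR=8/29; mL+mR=-8/29 → advance -1; mR−mL=24/29 → turn +1·90°
n=2: pose=(-6,6,S); sL=160/173, sR=160/229; mL=-160/173, mR=22800/39617; mL+mR=-80/229 → advance -1; mR−mL=59440/39617 → turn +1·90°
n=3: pose=(-6,7,E); sL=40/37, sR=10/9; mL=-40/37, mR=175/333; mL+mR=-5/9 → advance -1; mR−mL=535/333 → turn +1·90°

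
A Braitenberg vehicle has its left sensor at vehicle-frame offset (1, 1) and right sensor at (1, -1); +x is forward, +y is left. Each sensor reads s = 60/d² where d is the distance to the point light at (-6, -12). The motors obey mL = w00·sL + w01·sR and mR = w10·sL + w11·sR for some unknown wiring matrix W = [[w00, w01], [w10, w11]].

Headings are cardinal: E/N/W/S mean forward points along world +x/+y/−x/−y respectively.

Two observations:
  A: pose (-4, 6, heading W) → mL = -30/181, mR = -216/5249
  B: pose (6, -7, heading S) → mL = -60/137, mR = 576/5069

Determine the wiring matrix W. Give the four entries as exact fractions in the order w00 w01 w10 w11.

0 -1 -1 1

obs A: pose=(-4,6,W) → sL=6/29, sR=30/181, mL=-30/181, mR=-216/5249
obs B: pose=(6,-7,S) → sL=12/37, sR=60/137, mL=-60/137, mR=576/5069
sensor matrix S = [[6/29, 30/181], [12/37, 60/137]]; det S = 980640/26607181
solve [mL_A; mL_B] = S·[w00; w01] and [mR_A; mR_B] = S·[w10; w11]:
  w00 = 0, w01 = -1, w10 = -1, w11 = 1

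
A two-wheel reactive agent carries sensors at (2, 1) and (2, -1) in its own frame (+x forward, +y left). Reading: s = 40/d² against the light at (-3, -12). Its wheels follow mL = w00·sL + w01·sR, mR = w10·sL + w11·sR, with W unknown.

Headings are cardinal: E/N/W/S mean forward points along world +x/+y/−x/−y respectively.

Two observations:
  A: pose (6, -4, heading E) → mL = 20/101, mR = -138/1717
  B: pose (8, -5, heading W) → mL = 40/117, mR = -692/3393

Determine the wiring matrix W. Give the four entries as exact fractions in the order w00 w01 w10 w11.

1 0 -1 1/2

obs A: pose=(6,-4,E) → sL=20/101, sR=4/17, mL=20/101, mR=-138/1717
obs B: pose=(8,-5,W) → sL=40/117, sR=8/29, mL=40/117, mR=-692/3393
sensor matrix S = [[20/101, 4/17], [40/117, 8/29]]; det S = -150400/5825781
solve [mL_A; mL_B] = S·[w00; w01] and [mR_A; mR_B] = S·[w10; w11]:
  w00 = 1, w01 = 0, w10 = -1, w11 = 1/2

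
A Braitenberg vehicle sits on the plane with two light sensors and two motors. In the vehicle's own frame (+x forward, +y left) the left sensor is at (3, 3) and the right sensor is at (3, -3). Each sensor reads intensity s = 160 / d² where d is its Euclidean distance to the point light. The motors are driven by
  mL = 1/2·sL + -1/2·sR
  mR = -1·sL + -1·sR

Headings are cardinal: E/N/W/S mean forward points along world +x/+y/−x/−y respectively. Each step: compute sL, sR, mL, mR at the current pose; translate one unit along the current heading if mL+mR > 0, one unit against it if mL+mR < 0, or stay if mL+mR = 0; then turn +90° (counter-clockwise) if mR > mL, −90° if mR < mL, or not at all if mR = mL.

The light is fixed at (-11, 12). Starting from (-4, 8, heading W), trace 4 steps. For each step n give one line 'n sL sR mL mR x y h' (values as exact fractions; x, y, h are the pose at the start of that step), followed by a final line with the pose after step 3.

0 32/13 160/17 -768/221 -2624/221 -4 8 W
1 80/13 80/61 1920/793 -5920/793 -3 8 N
2 32/25 32/37 192/925 -1984/925 -3 7 E
3 40/41 2 -21/41 -122/41 -4 7 S
final -4 8 W

n=0: pose=(-4,8,W); sL=32/13, sR=160/17; mL=-768/221, mR=-2624/221; mL+mR=-3392/221 → advance -1; mR−mL=-1856/221 → turn -1·90°
n=1: pose=(-3,8,N); sL=80/13, sR=80/61; mL=1920/793, mR=-5920/793; mL+mR=-4000/793 → advance -1; mR−mL=-7840/793 → turn -1·90°
n=2: pose=(-3,7,E); sL=32/25, sR=32/37; mL=192/925, mR=-1984/925; mL+mR=-1792/925 → advance -1; mR−mL=-2176/925 → turn -1·90°
n=3: pose=(-4,7,S); sL=40/41, sR=2; mL=-21/41, mR=-122/41; mL+mR=-143/41 → advance -1; mR−mL=-101/41 → turn -1·90°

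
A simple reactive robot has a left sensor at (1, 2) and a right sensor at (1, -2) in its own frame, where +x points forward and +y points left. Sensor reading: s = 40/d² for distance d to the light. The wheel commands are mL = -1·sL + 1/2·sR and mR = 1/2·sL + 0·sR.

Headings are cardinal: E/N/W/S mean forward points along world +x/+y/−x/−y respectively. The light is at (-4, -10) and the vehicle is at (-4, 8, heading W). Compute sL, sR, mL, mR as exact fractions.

left sensor world pos  = (-5, 6); dL² = 257
right sensor world pos = (-5, 10); dR² = 401
sL = 40/257 = 40/257
sR = 40/401 = 40/401
mL = -1·sL + 1/2·sR = -10900/103057
mR = 1/2·sL + 0·sR = 20/257

40/257 40/401 -10900/103057 20/257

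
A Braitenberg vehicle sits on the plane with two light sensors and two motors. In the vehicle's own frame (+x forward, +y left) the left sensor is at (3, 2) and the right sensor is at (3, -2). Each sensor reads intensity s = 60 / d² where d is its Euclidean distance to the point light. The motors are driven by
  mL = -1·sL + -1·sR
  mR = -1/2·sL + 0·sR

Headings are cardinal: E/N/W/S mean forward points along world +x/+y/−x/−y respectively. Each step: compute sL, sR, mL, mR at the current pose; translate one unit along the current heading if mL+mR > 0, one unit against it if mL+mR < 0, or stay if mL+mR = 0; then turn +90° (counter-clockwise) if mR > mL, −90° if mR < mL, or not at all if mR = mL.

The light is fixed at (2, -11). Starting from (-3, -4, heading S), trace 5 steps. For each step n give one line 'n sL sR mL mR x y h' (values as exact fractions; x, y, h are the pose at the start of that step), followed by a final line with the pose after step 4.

0 12/5 12/13 -216/65 -6/5 -3 -4 S
1 15/26 3/2 -27/13 -15/52 -3 -3 E
2 12/37 60/137 -3864/5069 -6/37 -4 -3 N
3 30/53 10/27 -1340/1431 -15/53 -4 -4 W
4 12/5 12/13 -216/65 -6/5 -3 -4 S
final -3 -3 E

n=0: pose=(-3,-4,S); sL=12/5, sR=12/13; mL=-216/65, mR=-6/5; mL+mR=-294/65 → advance -1; mR−mL=138/65 → turn +1·90°
n=1: pose=(-3,-3,E); sL=15/26, sR=3/2; mL=-27/13, mR=-15/52; mL+mR=-123/52 → advance -1; mR−mL=93/52 → turn +1·90°
n=2: pose=(-4,-3,N); sL=12/37, sR=60/137; mL=-3864/5069, mR=-6/37; mL+mR=-4686/5069 → advance -1; mR−mL=3042/5069 → turn +1·90°
n=3: pose=(-4,-4,W); sL=30/53, sR=10/27; mL=-1340/1431, mR=-15/53; mL+mR=-1745/1431 → advance -1; mR−mL=935/1431 → turn +1·90°
n=4: pose=(-3,-4,S); sL=12/5, sR=12/13; mL=-216/65, mR=-6/5; mL+mR=-294/65 → advance -1; mR−mL=138/65 → turn +1·90°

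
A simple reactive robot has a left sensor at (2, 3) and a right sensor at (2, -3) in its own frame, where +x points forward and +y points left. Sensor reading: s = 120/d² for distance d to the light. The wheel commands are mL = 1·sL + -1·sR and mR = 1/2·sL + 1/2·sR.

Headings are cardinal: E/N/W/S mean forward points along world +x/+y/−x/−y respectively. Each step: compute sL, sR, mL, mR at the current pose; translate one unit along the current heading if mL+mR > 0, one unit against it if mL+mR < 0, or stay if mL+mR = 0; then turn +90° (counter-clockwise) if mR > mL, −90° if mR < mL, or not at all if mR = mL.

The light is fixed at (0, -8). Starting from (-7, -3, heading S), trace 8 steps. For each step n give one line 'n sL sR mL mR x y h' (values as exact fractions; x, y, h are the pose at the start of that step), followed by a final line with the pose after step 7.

0 24/5 120/109 2016/545 1608/545 -7 -3 S
1 60/41 12/13 288/533 636/533 -7 -4 W
2 120/29 24/25 2304/725 1848/725 -8 -4 S
3 6/5 15/17 27/85 177/170 -8 -5 W
4 120/37 24/29 2592/1073 2184/1073 -9 -5 S
5 60/61 60/73 720/4453 4020/4453 -9 -6 W
6 120/49 120/169 14400/8281 13080/8281 -10 -6 S
7 30/37 3/4 9/148 231/296 -10 -7 W
final -11 -7 S

n=0: pose=(-7,-3,S); sL=24/5, sR=120/109; mL=2016/545, mR=1608/545; mL+mR=3624/545 → advance +1; mR−mL=-408/545 → turn -1·90°
n=1: pose=(-7,-4,W); sL=60/41, sR=12/13; mL=288/533, mR=636/533; mL+mR=924/533 → advance +1; mR−mL=348/533 → turn +1·90°
n=2: pose=(-8,-4,S); sL=120/29, sR=24/25; mL=2304/725, mR=1848/725; mL+mR=4152/725 → advance +1; mR−mL=-456/725 → turn -1·90°
n=3: pose=(-8,-5,W); sL=6/5, sR=15/17; mL=27/85, mR=177/170; mL+mR=231/170 → advance +1; mR−mL=123/170 → turn +1·90°
n=4: pose=(-9,-5,S); sL=120/37, sR=24/29; mL=2592/1073, mR=2184/1073; mL+mR=4776/1073 → advance +1; mR−mL=-408/1073 → turn -1·90°
n=5: pose=(-9,-6,W); sL=60/61, sR=60/73; mL=720/4453, mR=4020/4453; mL+mR=4740/4453 → advance +1; mR−mL=3300/4453 → turn +1·90°
n=6: pose=(-10,-6,S); sL=120/49, sR=120/169; mL=14400/8281, mR=13080/8281; mL+mR=27480/8281 → advance +1; mR−mL=-1320/8281 → turn -1·90°
n=7: pose=(-10,-7,W); sL=30/37, sR=3/4; mL=9/148, mR=231/296; mL+mR=249/296 → advance +1; mR−mL=213/296 → turn +1·90°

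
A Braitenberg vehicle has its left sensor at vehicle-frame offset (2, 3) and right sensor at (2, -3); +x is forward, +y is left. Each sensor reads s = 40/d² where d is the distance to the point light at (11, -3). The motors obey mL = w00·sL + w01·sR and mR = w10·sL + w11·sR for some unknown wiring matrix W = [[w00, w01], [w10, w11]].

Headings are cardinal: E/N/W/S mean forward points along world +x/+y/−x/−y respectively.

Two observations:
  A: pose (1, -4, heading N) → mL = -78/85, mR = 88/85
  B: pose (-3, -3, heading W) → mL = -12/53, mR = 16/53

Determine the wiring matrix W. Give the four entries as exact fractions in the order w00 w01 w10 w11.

obs A: pose=(1,-4,N) → sL=4/17, sR=4/5, mL=-78/85, mR=88/85
obs B: pose=(-3,-3,W) → sL=8/53, sR=8/53, mL=-12/53, mR=16/53
sensor matrix S = [[4/17, 4/5], [8/53, 8/53]]; det S = -384/4505
solve [mL_A; mL_B] = S·[w00; w01] and [mR_A; mR_B] = S·[w10; w11]:
  w00 = -1/2, w01 = -1, w10 = 1, w11 = 1

-1/2 -1 1 1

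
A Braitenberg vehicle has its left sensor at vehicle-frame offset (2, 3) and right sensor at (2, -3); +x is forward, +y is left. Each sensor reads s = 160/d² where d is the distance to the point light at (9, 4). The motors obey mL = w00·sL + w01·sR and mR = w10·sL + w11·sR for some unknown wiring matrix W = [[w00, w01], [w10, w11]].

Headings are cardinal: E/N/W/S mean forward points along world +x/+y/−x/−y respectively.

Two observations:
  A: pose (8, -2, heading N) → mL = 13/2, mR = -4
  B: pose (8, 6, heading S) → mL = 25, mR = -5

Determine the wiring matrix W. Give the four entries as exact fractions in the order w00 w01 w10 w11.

1/2 1/2 0 -1/2

obs A: pose=(8,-2,N) → sL=5, sR=8, mL=13/2, mR=-4
obs B: pose=(8,6,S) → sL=40, sR=10, mL=25, mR=-5
sensor matrix S = [[5, 8], [40, 10]]; det S = -270
solve [mL_A; mL_B] = S·[w00; w01] and [mR_A; mR_B] = S·[w10; w11]:
  w00 = 1/2, w01 = 1/2, w10 = 0, w11 = -1/2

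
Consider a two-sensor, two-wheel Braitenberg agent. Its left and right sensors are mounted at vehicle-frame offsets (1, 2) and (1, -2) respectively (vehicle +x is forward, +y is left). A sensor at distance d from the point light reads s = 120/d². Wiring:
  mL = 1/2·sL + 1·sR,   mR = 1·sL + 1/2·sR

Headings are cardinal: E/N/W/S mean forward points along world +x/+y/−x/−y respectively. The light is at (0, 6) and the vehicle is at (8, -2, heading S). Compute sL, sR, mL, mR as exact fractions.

left sensor world pos  = (10, -3); dL² = 181
right sensor world pos = (6, -3); dR² = 117
sL = 120/181 = 120/181
sR = 120/117 = 40/39
mL = 1/2·sL + 1·sR = 9580/7059
mR = 1·sL + 1/2·sR = 8300/7059

120/181 40/39 9580/7059 8300/7059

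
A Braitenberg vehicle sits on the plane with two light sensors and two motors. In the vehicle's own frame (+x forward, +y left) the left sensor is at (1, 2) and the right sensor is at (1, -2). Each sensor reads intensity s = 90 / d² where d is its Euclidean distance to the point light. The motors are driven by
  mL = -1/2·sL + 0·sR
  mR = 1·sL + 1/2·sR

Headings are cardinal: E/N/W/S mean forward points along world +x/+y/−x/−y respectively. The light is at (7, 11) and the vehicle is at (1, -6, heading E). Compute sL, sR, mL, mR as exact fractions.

left sensor world pos  = (2, -4); dL² = 250
right sensor world pos = (2, -8); dR² = 386
sL = 90/250 = 9/25
sR = 90/386 = 45/193
mL = -1/2·sL + 0·sR = -9/50
mR = 1·sL + 1/2·sR = 4599/9650

9/25 45/193 -9/50 4599/9650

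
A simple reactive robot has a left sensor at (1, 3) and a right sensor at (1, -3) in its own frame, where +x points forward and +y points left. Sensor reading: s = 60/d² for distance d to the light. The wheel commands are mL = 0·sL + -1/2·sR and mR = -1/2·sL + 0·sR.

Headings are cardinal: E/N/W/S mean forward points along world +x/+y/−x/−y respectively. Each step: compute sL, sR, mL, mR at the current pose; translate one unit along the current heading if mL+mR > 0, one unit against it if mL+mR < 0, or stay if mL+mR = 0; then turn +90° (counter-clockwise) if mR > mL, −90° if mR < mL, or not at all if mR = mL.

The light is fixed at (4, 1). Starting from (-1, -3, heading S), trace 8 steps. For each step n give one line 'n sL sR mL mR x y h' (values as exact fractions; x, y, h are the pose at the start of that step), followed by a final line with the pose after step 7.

0 60/29 60/89 -30/89 -30/29 -1 -3 S
1 5/6 5/3 -5/6 -5/12 -1 -2 W
2 60/17 12/13 -6/13 -30/17 0 -2 S
3 6/5 30/13 -15/13 -3/5 0 -1 W
4 20/3 4/3 -2/3 -10/3 1 -1 S
5 15/8 3 -3/2 -15/16 1 0 W
6 12 60/29 -30/29 -6 2 0 S
7 10/3 10/3 -5/3 -5/3 2 1 W
final 3 1 W

n=0: pose=(-1,-3,S); sL=60/29, sR=60/89; mL=-30/89, mR=-30/29; mL+mR=-3540/2581 → advance -1; mR−mL=-1800/2581 → turn -1·90°
n=1: pose=(-1,-2,W); sL=5/6, sR=5/3; mL=-5/6, mR=-5/12; mL+mR=-5/4 → advance -1; mR−mL=5/12 → turn +1·90°
n=2: pose=(0,-2,S); sL=60/17, sR=12/13; mL=-6/13, mR=-30/17; mL+mR=-492/221 → advance -1; mR−mL=-288/221 → turn -1·90°
n=3: pose=(0,-1,W); sL=6/5, sR=30/13; mL=-15/13, mR=-3/5; mL+mR=-114/65 → advance -1; mR−mL=36/65 → turn +1·90°
n=4: pose=(1,-1,S); sL=20/3, sR=4/3; mL=-2/3, mR=-10/3; mL+mR=-4 → advance -1; mR−mL=-8/3 → turn -1·90°
n=5: pose=(1,0,W); sL=15/8, sR=3; mL=-3/2, mR=-15/16; mL+mR=-39/16 → advance -1; mR−mL=9/16 → turn +1·90°
n=6: pose=(2,0,S); sL=12, sR=60/29; mL=-30/29, mR=-6; mL+mR=-204/29 → advance -1; mR−mL=-144/29 → turn -1·90°
n=7: pose=(2,1,W); sL=10/3, sR=10/3; mL=-5/3, mR=-5/3; mL+mR=-10/3 → advance -1; mR−mL=0 → turn +0·90°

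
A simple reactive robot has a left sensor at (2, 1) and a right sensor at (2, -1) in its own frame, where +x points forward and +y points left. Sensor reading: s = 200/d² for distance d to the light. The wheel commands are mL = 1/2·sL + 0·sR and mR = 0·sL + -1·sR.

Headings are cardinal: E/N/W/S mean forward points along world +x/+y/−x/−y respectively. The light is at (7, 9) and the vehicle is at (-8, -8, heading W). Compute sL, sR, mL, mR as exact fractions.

left sensor world pos  = (-10, -9); dL² = 613
right sensor world pos = (-10, -7); dR² = 545
sL = 200/613 = 200/613
sR = 200/545 = 40/109
mL = 1/2·sL + 0·sR = 100/613
mR = 0·sL + -1·sR = -40/109

200/613 40/109 100/613 -40/109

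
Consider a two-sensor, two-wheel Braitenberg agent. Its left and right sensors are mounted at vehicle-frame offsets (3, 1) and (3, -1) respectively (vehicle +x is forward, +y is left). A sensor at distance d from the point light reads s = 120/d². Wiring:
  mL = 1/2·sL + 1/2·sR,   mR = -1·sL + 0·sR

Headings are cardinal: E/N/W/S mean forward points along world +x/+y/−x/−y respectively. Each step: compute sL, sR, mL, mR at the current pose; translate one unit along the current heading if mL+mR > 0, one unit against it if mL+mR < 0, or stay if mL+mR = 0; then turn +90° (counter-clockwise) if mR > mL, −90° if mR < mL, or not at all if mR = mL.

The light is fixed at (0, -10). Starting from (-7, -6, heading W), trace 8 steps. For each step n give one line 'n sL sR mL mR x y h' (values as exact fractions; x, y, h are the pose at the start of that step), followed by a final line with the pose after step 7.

0 120/109 24/25 2808/2725 -120/109 -7 -6 W
1 60/49 60/37 2580/1813 -60/49 -6 -6 N
2 8/3 24/5 56/15 -8/3 -6 -5 E
3 6 3 9/2 -6 -5 -5 S
4 120/89 120/113 12120/10057 -120/89 -5 -4 W
5 60/53 4/3 196/159 -60/53 -4 -4 N
6 24/13 120/37 1224/481 -24/13 -4 -3 E
7 6 15/4 39/8 -6 -3 -3 S
final -3 -2 W

n=0: pose=(-7,-6,W); sL=120/109, sR=24/25; mL=2808/2725, mR=-120/109; mL+mR=-192/2725 → advance -1; mR−mL=-5808/2725 → turn -1·90°
n=1: pose=(-6,-6,N); sL=60/49, sR=60/37; mL=2580/1813, mR=-60/49; mL+mR=360/1813 → advance +1; mR−mL=-4800/1813 → turn -1·90°
n=2: pose=(-6,-5,E); sL=8/3, sR=24/5; mL=56/15, mR=-8/3; mL+mR=16/15 → advance +1; mR−mL=-32/5 → turn -1·90°
n=3: pose=(-5,-5,S); sL=6, sR=3; mL=9/2, mR=-6; mL+mR=-3/2 → advance -1; mR−mL=-21/2 → turn -1·90°
n=4: pose=(-5,-4,W); sL=120/89, sR=120/113; mL=12120/10057, mR=-120/89; mL+mR=-1440/10057 → advance -1; mR−mL=-25680/10057 → turn -1·90°
n=5: pose=(-4,-4,N); sL=60/53, sR=4/3; mL=196/159, mR=-60/53; mL+mR=16/159 → advance +1; mR−mL=-376/159 → turn -1·90°
n=6: pose=(-4,-3,E); sL=24/13, sR=120/37; mL=1224/481, mR=-24/13; mL+mR=336/481 → advance +1; mR−mL=-2112/481 → turn -1·90°
n=7: pose=(-3,-3,S); sL=6, sR=15/4; mL=39/8, mR=-6; mL+mR=-9/8 → advance -1; mR−mL=-87/8 → turn -1·90°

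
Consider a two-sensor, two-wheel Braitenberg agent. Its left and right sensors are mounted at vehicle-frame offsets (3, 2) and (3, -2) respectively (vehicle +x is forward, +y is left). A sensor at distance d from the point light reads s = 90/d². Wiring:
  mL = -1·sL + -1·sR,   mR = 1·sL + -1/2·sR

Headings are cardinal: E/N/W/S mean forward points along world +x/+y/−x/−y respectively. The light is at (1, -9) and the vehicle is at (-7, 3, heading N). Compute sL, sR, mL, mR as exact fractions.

left sensor world pos  = (-9, 6); dL² = 325
right sensor world pos = (-5, 6); dR² = 261
sL = 90/325 = 18/65
sR = 90/261 = 10/29
mL = -1·sL + -1·sR = -1172/1885
mR = 1·sL + -1/2·sR = 197/1885

18/65 10/29 -1172/1885 197/1885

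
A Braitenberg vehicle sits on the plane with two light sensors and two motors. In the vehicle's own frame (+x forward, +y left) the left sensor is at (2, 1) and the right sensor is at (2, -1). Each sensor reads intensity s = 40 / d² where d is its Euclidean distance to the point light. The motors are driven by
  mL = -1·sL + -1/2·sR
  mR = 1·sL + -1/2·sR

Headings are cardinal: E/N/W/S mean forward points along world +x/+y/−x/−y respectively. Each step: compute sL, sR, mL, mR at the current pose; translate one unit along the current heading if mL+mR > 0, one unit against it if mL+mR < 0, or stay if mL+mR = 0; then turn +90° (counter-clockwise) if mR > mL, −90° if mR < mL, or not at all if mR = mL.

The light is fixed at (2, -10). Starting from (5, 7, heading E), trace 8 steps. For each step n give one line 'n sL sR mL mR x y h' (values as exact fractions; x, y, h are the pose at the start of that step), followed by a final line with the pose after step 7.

0 40/349 40/281 -18220/98069 4260/98069 5 7 E
1 20/181 4/37 -1102/6697 378/6697 4 7 N
2 8/45 40/289 -3212/13005 1412/13005 4 6 W
3 10/53 1/5 -153/530 47/530 5 6 S
4 40/349 40/281 -18220/98069 4260/98069 5 7 E
5 20/181 4/37 -1102/6697 378/6697 4 7 N
6 8/45 40/289 -3212/13005 1412/13005 4 6 W
7 10/53 1/5 -153/530 47/530 5 6 S
final 5 7 E

n=0: pose=(5,7,E); sL=40/349, sR=40/281; mL=-18220/98069, mR=4260/98069; mL+mR=-40/281 → advance -1; mR−mL=80/349 → turn +1·90°
n=1: pose=(4,7,N); sL=20/181, sR=4/37; mL=-1102/6697, mR=378/6697; mL+mR=-4/37 → advance -1; mR−mL=40/181 → turn +1·90°
n=2: pose=(4,6,W); sL=8/45, sR=40/289; mL=-3212/13005, mR=1412/13005; mL+mR=-40/289 → advance -1; mR−mL=16/45 → turn +1·90°
n=3: pose=(5,6,S); sL=10/53, sR=1/5; mL=-153/530, mR=47/530; mL+mR=-1/5 → advance -1; mR−mL=20/53 → turn +1·90°
n=4: pose=(5,7,E); sL=40/349, sR=40/281; mL=-18220/98069, mR=4260/98069; mL+mR=-40/281 → advance -1; mR−mL=80/349 → turn +1·90°
n=5: pose=(4,7,N); sL=20/181, sR=4/37; mL=-1102/6697, mR=378/6697; mL+mR=-4/37 → advance -1; mR−mL=40/181 → turn +1·90°
n=6: pose=(4,6,W); sL=8/45, sR=40/289; mL=-3212/13005, mR=1412/13005; mL+mR=-40/289 → advance -1; mR−mL=16/45 → turn +1·90°
n=7: pose=(5,6,S); sL=10/53, sR=1/5; mL=-153/530, mR=47/530; mL+mR=-1/5 → advance -1; mR−mL=20/53 → turn +1·90°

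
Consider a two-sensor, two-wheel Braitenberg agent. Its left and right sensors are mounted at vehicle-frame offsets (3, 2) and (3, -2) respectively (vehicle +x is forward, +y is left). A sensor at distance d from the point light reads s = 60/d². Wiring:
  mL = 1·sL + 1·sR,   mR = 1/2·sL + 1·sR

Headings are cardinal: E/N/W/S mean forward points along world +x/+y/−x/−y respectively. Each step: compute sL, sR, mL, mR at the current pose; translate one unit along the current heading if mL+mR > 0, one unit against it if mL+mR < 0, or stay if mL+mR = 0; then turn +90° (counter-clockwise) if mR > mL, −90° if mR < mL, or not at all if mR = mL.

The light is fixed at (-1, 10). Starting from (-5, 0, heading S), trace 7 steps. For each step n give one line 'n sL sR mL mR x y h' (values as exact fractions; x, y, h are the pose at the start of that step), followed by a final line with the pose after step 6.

n=0: pose=(-5,0,S); sL=60/173, sR=12/41; mL=4536/7093, mR=3306/7093; mL+mR=7842/7093 → advance +1; mR−mL=-30/173 → turn -1·90°
n=1: pose=(-5,-1,W); sL=30/109, sR=6/13; mL=1044/1417, mR=849/1417; mL+mR=1893/1417 → advance +1; mR−mL=-15/109 → turn -1·90°
n=2: pose=(-6,-1,N); sL=60/113, sR=60/73; mL=11160/8249, mR=8970/8249; mL+mR=20130/8249 → advance +1; mR−mL=-30/113 → turn -1·90°
n=3: pose=(-6,0,E); sL=15/17, sR=15/37; mL=810/629, mR=1065/1258; mL+mR=2685/1258 → advance +1; mR−mL=-15/34 → turn -1·90°
n=4: pose=(-5,0,S); sL=60/173, sR=12/41; mL=4536/7093, mR=3306/7093; mL+mR=7842/7093 → advance +1; mR−mL=-30/173 → turn -1·90°
n=5: pose=(-5,-1,W); sL=30/109, sR=6/13; mL=1044/1417, mR=849/1417; mL+mR=1893/1417 → advance +1; mR−mL=-15/109 → turn -1·90°
n=6: pose=(-6,-1,N); sL=60/113, sR=60/73; mL=11160/8249, mR=8970/8249; mL+mR=20130/8249 → advance +1; mR−mL=-30/113 → turn -1·90°

0 60/173 12/41 4536/7093 3306/7093 -5 0 S
1 30/109 6/13 1044/1417 849/1417 -5 -1 W
2 60/113 60/73 11160/8249 8970/8249 -6 -1 N
3 15/17 15/37 810/629 1065/1258 -6 0 E
4 60/173 12/41 4536/7093 3306/7093 -5 0 S
5 30/109 6/13 1044/1417 849/1417 -5 -1 W
6 60/113 60/73 11160/8249 8970/8249 -6 -1 N
final -6 0 E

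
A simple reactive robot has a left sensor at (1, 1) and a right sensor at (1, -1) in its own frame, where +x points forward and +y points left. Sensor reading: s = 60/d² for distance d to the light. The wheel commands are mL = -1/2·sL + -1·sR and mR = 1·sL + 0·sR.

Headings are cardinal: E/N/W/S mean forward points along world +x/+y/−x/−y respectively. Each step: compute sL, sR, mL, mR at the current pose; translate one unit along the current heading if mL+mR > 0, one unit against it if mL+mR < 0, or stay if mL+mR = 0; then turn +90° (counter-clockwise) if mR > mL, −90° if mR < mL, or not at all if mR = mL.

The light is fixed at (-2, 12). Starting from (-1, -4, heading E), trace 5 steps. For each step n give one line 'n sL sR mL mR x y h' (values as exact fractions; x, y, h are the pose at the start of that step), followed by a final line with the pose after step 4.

0 60/229 60/293 -22530/67097 60/229 -1 -4 E
1 30/113 30/113 -45/113 30/113 -2 -4 N
2 12/65 60/257 -5442/16705 12/65 -2 -5 W
3 15/82 5/27 -1225/4428 15/82 -1 -5 S
4 60/229 60/293 -22530/67097 60/229 -1 -4 E
final -2 -4 N

n=0: pose=(-1,-4,E); sL=60/229, sR=60/293; mL=-22530/67097, mR=60/229; mL+mR=-4950/67097 → advance -1; mR−mL=40110/67097 → turn +1·90°
n=1: pose=(-2,-4,N); sL=30/113, sR=30/113; mL=-45/113, mR=30/113; mL+mR=-15/113 → advance -1; mR−mL=75/113 → turn +1·90°
n=2: pose=(-2,-5,W); sL=12/65, sR=60/257; mL=-5442/16705, mR=12/65; mL+mR=-2358/16705 → advance -1; mR−mL=8526/16705 → turn +1·90°
n=3: pose=(-1,-5,S); sL=15/82, sR=5/27; mL=-1225/4428, mR=15/82; mL+mR=-415/4428 → advance -1; mR−mL=2035/4428 → turn +1·90°
n=4: pose=(-1,-4,E); sL=60/229, sR=60/293; mL=-22530/67097, mR=60/229; mL+mR=-4950/67097 → advance -1; mR−mL=40110/67097 → turn +1·90°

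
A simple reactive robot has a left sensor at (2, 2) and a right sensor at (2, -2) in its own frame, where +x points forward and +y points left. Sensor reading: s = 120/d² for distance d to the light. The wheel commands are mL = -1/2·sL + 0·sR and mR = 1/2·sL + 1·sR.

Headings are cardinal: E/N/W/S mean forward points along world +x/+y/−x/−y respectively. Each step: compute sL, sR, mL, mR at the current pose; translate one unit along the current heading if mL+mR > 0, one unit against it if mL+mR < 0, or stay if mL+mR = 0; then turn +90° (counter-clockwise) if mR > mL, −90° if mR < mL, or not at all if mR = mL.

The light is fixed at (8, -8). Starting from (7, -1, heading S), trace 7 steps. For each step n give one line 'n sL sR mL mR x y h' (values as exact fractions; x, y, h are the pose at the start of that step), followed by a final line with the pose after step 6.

n=0: pose=(7,-1,S); sL=60/13, sR=60/17; mL=-30/13, mR=1290/221; mL+mR=60/17 → advance +1; mR−mL=1800/221 → turn +1·90°
n=1: pose=(7,-2,E); sL=24/13, sR=120/17; mL=-12/13, mR=1764/221; mL+mR=120/17 → advance +1; mR−mL=1968/221 → turn +1·90°
n=2: pose=(8,-2,N); sL=30/17, sR=30/17; mL=-15/17, mR=45/17; mL+mR=30/17 → advance +1; mR−mL=60/17 → turn +1·90°
n=3: pose=(8,-1,W); sL=120/29, sR=24/17; mL=-60/29, mR=1716/493; mL+mR=24/17 → advance +1; mR−mL=2736/493 → turn +1·90°
n=4: pose=(7,-1,S); sL=60/13, sR=60/17; mL=-30/13, mR=1290/221; mL+mR=60/17 → advance +1; mR−mL=1800/221 → turn +1·90°
n=5: pose=(7,-2,E); sL=24/13, sR=120/17; mL=-12/13, mR=1764/221; mL+mR=120/17 → advance +1; mR−mL=1968/221 → turn +1·90°
n=6: pose=(8,-2,N); sL=30/17, sR=30/17; mL=-15/17, mR=45/17; mL+mR=30/17 → advance +1; mR−mL=60/17 → turn +1·90°

0 60/13 60/17 -30/13 1290/221 7 -1 S
1 24/13 120/17 -12/13 1764/221 7 -2 E
2 30/17 30/17 -15/17 45/17 8 -2 N
3 120/29 24/17 -60/29 1716/493 8 -1 W
4 60/13 60/17 -30/13 1290/221 7 -1 S
5 24/13 120/17 -12/13 1764/221 7 -2 E
6 30/17 30/17 -15/17 45/17 8 -2 N
final 8 -1 W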